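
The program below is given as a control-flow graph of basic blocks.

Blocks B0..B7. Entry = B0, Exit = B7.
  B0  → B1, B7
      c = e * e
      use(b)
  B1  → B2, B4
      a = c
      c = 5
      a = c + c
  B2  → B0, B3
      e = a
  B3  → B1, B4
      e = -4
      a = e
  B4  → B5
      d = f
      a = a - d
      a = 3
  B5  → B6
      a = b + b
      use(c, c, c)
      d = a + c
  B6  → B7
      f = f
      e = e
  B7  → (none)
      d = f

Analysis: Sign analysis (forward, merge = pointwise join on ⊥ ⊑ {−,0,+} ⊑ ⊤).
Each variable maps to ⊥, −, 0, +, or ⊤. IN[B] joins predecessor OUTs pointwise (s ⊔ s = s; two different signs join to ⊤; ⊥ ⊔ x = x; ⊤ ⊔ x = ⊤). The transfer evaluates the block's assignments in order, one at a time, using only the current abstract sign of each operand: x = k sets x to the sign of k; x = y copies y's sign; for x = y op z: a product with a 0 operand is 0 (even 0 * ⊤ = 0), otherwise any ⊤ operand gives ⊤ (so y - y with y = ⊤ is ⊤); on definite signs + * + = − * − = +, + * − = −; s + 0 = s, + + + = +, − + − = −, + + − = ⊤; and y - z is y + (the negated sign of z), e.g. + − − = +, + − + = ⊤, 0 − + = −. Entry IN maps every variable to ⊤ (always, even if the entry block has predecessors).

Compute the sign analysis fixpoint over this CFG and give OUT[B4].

Fixpoint table:
  B0: | IN=(all ⊤) | OUT=(all ⊤)
  B1: | IN=(all ⊤) | OUT={a:+, c:+; rest ⊤}
  B2: | IN={a:+, c:+; rest ⊤} | OUT={a:+, c:+, e:+; rest ⊤}
  B3: | IN={a:+, c:+, e:+; rest ⊤} | OUT={a:-, c:+, e:-; rest ⊤}
  B4: | IN={c:+; rest ⊤} | OUT={a:+, c:+; rest ⊤}
  B5: | IN={a:+, c:+; rest ⊤} | OUT={c:+; rest ⊤}
  B6: | IN={c:+; rest ⊤} | OUT={c:+; rest ⊤}
  B7: | IN=(all ⊤) | OUT=(all ⊤)

Merge at B4: IN[B4] = OUT[B1] ⊔ OUT[B3] = {a: ⊤, b: ⊤, c: +, d: ⊤, e: ⊤, f: ⊤}
Applying B4's transfer function to that IN value gives OUT[B4] (row B4 above).

Answer: {a: +, b: ⊤, c: +, d: ⊤, e: ⊤, f: ⊤}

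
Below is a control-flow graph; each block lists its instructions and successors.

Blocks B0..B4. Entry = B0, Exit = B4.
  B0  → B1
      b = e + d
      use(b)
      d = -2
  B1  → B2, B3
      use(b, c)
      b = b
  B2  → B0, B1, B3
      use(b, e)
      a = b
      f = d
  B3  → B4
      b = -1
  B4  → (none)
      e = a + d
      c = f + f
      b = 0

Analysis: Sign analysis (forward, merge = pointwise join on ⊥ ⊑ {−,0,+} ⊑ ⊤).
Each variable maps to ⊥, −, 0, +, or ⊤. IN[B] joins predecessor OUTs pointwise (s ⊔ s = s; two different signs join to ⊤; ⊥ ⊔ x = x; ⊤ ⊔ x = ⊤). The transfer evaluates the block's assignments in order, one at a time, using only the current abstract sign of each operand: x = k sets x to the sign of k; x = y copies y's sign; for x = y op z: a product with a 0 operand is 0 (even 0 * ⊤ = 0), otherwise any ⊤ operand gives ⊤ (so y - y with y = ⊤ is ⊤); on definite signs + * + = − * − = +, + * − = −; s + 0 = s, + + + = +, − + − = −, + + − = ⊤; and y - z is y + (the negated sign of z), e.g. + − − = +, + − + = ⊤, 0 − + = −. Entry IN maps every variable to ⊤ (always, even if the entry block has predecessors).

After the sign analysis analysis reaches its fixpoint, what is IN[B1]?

Converged values:
  B0: | IN=(all ⊤) | OUT={d:-; rest ⊤}
  B1: | IN={d:-; rest ⊤} | OUT={d:-; rest ⊤}
  B2: | IN={d:-; rest ⊤} | OUT={d:-, f:-; rest ⊤}
  B3: | IN={d:-; rest ⊤} | OUT={b:-, d:-; rest ⊤}
  B4: | IN={b:-, d:-; rest ⊤} | OUT={b:0, d:-; rest ⊤}

Merge at B1: IN[B1] = OUT[B0] ⊔ OUT[B2] = {a: ⊤, b: ⊤, c: ⊤, d: -, e: ⊤, f: ⊤}

Answer: {a: ⊤, b: ⊤, c: ⊤, d: -, e: ⊤, f: ⊤}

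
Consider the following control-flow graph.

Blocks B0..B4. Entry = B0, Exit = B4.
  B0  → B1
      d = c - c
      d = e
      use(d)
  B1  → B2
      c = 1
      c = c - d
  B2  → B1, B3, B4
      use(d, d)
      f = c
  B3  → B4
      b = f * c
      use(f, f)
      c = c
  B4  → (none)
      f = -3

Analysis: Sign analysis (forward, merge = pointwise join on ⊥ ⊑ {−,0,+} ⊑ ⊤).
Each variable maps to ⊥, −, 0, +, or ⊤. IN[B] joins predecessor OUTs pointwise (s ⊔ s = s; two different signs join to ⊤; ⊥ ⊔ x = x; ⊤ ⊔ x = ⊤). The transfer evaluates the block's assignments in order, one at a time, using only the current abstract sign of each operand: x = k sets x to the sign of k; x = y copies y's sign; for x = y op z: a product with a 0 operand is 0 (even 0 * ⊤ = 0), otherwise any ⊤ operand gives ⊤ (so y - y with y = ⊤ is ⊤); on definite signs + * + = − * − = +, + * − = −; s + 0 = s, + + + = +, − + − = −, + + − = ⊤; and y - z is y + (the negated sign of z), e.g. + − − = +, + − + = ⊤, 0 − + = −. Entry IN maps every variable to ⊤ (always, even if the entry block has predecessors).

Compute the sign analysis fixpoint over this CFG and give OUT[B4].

Answer: {a: ⊤, b: ⊤, c: ⊤, d: ⊤, e: ⊤, f: -}

Working:
Fixpoint table:
  B0:  IN=(all ⊤)  OUT=(all ⊤)
  B1:  IN=(all ⊤)  OUT=(all ⊤)
  B2:  IN=(all ⊤)  OUT=(all ⊤)
  B3:  IN=(all ⊤)  OUT=(all ⊤)
  B4:  IN=(all ⊤)  OUT={f:-; rest ⊤}

Merge at B4: IN[B4] = OUT[B2] ⊔ OUT[B3] = {a: ⊤, b: ⊤, c: ⊤, d: ⊤, e: ⊤, f: ⊤}
Applying B4's transfer function to that IN value gives OUT[B4] (row B4 above).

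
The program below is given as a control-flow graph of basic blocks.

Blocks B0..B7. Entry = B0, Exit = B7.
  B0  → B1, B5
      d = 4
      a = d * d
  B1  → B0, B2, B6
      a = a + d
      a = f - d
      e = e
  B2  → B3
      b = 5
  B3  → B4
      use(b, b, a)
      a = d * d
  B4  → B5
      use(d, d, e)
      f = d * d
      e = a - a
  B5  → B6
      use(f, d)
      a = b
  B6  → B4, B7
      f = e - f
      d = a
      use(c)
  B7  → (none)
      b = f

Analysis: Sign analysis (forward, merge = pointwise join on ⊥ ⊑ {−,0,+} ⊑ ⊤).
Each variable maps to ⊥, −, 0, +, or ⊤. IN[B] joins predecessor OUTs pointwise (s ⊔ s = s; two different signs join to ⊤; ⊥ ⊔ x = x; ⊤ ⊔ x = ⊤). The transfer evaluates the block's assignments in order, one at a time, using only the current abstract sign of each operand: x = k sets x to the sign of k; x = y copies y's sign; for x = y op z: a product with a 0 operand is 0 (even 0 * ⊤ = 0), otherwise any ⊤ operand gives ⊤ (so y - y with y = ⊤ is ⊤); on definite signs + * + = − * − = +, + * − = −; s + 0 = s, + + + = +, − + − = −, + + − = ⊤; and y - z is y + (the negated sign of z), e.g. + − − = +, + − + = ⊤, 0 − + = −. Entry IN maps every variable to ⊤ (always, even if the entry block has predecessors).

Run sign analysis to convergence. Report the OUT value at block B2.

Per-block solution:
  B0:  IN=(all ⊤)  OUT={a:+, d:+; rest ⊤}
  B1:  IN={a:+, d:+; rest ⊤}  OUT={d:+; rest ⊤}
  B2:  IN={d:+; rest ⊤}  OUT={b:+, d:+; rest ⊤}
  B3:  IN={b:+, d:+; rest ⊤}  OUT={a:+, b:+, d:+; rest ⊤}
  B4:  IN=(all ⊤)  OUT=(all ⊤)
  B5:  IN=(all ⊤)  OUT=(all ⊤)
  B6:  IN=(all ⊤)  OUT=(all ⊤)
  B7:  IN=(all ⊤)  OUT=(all ⊤)

Merge at B2: IN[B2] = OUT[B1] = {a: ⊤, b: ⊤, c: ⊤, d: +, e: ⊤, f: ⊤}
Applying B2's transfer function to that IN value gives OUT[B2] (row B2 above).

Answer: {a: ⊤, b: +, c: ⊤, d: +, e: ⊤, f: ⊤}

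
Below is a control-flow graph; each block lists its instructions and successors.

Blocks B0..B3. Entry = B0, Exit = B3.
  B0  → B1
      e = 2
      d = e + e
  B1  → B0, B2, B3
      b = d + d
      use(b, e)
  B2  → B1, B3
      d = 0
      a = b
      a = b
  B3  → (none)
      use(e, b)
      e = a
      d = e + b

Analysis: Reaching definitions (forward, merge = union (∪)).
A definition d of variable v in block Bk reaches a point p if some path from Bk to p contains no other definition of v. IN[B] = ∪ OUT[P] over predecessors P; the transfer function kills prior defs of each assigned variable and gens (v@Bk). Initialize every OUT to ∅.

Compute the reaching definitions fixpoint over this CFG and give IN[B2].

Fixpoint table:
  B0:   IN={a@B2, b@B1, d@B0, d@B2, e@B0}   OUT={a@B2, b@B1, d@B0, e@B0}
  B1:   IN={a@B2, b@B1, d@B0, d@B2, e@B0}   OUT={a@B2, b@B1, d@B0, d@B2, e@B0}
  B2:   IN={a@B2, b@B1, d@B0, d@B2, e@B0}   OUT={a@B2, b@B1, d@B2, e@B0}
  B3:   IN={a@B2, b@B1, d@B0, d@B2, e@B0}   OUT={a@B2, b@B1, d@B3, e@B3}

Merge at B2: IN[B2] = OUT[B1] = {a@B2, b@B1, d@B0, d@B2, e@B0}

Answer: {a@B2, b@B1, d@B0, d@B2, e@B0}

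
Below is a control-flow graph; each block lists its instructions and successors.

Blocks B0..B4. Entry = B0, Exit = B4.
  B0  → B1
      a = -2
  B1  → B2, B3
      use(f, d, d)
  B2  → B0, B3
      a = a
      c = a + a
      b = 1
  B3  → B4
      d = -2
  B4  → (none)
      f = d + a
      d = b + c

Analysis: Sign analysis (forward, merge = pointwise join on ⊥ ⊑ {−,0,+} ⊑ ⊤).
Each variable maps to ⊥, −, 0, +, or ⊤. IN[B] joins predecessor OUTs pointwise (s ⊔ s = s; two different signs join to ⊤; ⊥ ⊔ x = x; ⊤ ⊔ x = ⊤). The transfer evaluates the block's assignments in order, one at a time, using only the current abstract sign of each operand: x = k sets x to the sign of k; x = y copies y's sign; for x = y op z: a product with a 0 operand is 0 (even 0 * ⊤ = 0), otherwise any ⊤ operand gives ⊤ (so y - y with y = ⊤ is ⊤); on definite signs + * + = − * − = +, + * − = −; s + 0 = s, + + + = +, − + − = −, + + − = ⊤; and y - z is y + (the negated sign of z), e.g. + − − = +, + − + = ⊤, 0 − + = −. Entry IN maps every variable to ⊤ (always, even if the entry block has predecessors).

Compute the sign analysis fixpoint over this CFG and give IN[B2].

Fixpoint table:
  B0: | IN=(all ⊤) | OUT={a:-; rest ⊤}
  B1: | IN={a:-; rest ⊤} | OUT={a:-; rest ⊤}
  B2: | IN={a:-; rest ⊤} | OUT={a:-, b:+, c:-; rest ⊤}
  B3: | IN={a:-; rest ⊤} | OUT={a:-, d:-; rest ⊤}
  B4: | IN={a:-, d:-; rest ⊤} | OUT={a:-, f:-; rest ⊤}

Merge at B2: IN[B2] = OUT[B1] = {a: -, b: ⊤, c: ⊤, d: ⊤, e: ⊤, f: ⊤}

Answer: {a: -, b: ⊤, c: ⊤, d: ⊤, e: ⊤, f: ⊤}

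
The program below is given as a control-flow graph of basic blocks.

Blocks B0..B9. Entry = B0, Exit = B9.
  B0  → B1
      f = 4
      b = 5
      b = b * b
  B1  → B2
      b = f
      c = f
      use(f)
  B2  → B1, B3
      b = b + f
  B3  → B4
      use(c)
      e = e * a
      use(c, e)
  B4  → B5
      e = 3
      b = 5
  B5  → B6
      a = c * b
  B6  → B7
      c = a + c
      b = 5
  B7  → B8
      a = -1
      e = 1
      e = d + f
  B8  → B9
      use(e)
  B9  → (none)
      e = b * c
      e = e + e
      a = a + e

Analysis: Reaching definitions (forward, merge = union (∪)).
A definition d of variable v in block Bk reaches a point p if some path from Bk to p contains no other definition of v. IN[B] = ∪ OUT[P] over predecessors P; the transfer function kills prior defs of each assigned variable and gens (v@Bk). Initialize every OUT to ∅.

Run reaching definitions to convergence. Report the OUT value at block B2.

Answer: {b@B2, c@B1, f@B0}

Working:
Per-block solution:
  B0:  IN={}  OUT={b@B0, f@B0}
  B1:  IN={b@B0, b@B2, c@B1, f@B0}  OUT={b@B1, c@B1, f@B0}
  B2:  IN={b@B1, c@B1, f@B0}  OUT={b@B2, c@B1, f@B0}
  B3:  IN={b@B2, c@B1, f@B0}  OUT={b@B2, c@B1, e@B3, f@B0}
  B4:  IN={b@B2, c@B1, e@B3, f@B0}  OUT={b@B4, c@B1, e@B4, f@B0}
  B5:  IN={b@B4, c@B1, e@B4, f@B0}  OUT={a@B5, b@B4, c@B1, e@B4, f@B0}
  B6:  IN={a@B5, b@B4, c@B1, e@B4, f@B0}  OUT={a@B5, b@B6, c@B6, e@B4, f@B0}
  B7:  IN={a@B5, b@B6, c@B6, e@B4, f@B0}  OUT={a@B7, b@B6, c@B6, e@B7, f@B0}
  B8:  IN={a@B7, b@B6, c@B6, e@B7, f@B0}  OUT={a@B7, b@B6, c@B6, e@B7, f@B0}
  B9:  IN={a@B7, b@B6, c@B6, e@B7, f@B0}  OUT={a@B9, b@B6, c@B6, e@B9, f@B0}

Merge at B2: IN[B2] = OUT[B1] = {b@B1, c@B1, f@B0}
Applying B2's transfer function to that IN value gives OUT[B2] (row B2 above).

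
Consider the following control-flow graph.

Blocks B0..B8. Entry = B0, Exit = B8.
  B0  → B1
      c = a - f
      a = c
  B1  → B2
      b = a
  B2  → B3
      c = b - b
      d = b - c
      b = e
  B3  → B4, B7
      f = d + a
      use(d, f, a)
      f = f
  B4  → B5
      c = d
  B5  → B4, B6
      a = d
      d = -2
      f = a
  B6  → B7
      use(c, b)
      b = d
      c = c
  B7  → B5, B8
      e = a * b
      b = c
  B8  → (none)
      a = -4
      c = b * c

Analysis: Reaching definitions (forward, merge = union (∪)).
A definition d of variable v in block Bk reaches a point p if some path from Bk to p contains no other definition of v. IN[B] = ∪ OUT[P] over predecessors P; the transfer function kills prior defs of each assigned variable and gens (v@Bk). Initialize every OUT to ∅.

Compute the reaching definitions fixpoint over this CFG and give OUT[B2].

Answer: {a@B0, b@B2, c@B2, d@B2}

Derivation:
Fixpoint table:
  B0:   IN={}   OUT={a@B0, c@B0}
  B1:   IN={a@B0, c@B0}   OUT={a@B0, b@B1, c@B0}
  B2:   IN={a@B0, b@B1, c@B0}   OUT={a@B0, b@B2, c@B2, d@B2}
  B3:   IN={a@B0, b@B2, c@B2, d@B2}   OUT={a@B0, b@B2, c@B2, d@B2, f@B3}
  B4:   IN={a@B0, a@B5, b@B2, b@B7, c@B2, c@B4, c@B6, d@B2, d@B5, e@B7, f@B3, f@B5}   OUT={a@B0, a@B5, b@B2, b@B7, c@B4, d@B2, d@B5, e@B7, f@B3, f@B5}
  B5:   IN={a@B0, a@B5, b@B2, b@B7, c@B2, c@B4, c@B6, d@B2, d@B5, e@B7, f@B3, f@B5}   OUT={a@B5, b@B2, b@B7, c@B2, c@B4, c@B6, d@B5, e@B7, f@B5}
  B6:   IN={a@B5, b@B2, b@B7, c@B2, c@B4, c@B6, d@B5, e@B7, f@B5}   OUT={a@B5, b@B6, c@B6, d@B5, e@B7, f@B5}
  B7:   IN={a@B0, a@B5, b@B2, b@B6, c@B2, c@B6, d@B2, d@B5, e@B7, f@B3, f@B5}   OUT={a@B0, a@B5, b@B7, c@B2, c@B6, d@B2, d@B5, e@B7, f@B3, f@B5}
  B8:   IN={a@B0, a@B5, b@B7, c@B2, c@B6, d@B2, d@B5, e@B7, f@B3, f@B5}   OUT={a@B8, b@B7, c@B8, d@B2, d@B5, e@B7, f@B3, f@B5}

Merge at B2: IN[B2] = OUT[B1] = {a@B0, b@B1, c@B0}
Applying B2's transfer function to that IN value gives OUT[B2] (row B2 above).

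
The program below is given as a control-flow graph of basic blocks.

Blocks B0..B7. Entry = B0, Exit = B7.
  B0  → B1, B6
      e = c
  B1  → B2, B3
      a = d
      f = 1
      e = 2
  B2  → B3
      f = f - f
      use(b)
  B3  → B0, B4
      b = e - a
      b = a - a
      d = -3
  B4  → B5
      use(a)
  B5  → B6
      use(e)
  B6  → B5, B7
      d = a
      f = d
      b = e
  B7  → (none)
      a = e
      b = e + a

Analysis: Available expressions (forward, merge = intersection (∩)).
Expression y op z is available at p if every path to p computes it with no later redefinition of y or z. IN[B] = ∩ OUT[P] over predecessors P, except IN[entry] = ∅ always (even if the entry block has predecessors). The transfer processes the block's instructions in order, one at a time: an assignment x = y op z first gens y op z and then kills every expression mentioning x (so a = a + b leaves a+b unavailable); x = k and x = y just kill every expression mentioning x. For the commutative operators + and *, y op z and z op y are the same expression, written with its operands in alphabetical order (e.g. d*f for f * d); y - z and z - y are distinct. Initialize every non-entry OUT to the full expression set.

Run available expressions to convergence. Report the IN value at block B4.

Per-block solution:
  B0: | IN={} | OUT={}
  B1: | IN={} | OUT={}
  B2: | IN={} | OUT={}
  B3: | IN={} | OUT={a-a, e-a}
  B4: | IN={a-a, e-a} | OUT={a-a, e-a}
  B5: | IN={} | OUT={}
  B6: | IN={} | OUT={}
  B7: | IN={} | OUT={a+e}

Merge at B4: IN[B4] = OUT[B3] = {a-a, e-a}

Answer: {a-a, e-a}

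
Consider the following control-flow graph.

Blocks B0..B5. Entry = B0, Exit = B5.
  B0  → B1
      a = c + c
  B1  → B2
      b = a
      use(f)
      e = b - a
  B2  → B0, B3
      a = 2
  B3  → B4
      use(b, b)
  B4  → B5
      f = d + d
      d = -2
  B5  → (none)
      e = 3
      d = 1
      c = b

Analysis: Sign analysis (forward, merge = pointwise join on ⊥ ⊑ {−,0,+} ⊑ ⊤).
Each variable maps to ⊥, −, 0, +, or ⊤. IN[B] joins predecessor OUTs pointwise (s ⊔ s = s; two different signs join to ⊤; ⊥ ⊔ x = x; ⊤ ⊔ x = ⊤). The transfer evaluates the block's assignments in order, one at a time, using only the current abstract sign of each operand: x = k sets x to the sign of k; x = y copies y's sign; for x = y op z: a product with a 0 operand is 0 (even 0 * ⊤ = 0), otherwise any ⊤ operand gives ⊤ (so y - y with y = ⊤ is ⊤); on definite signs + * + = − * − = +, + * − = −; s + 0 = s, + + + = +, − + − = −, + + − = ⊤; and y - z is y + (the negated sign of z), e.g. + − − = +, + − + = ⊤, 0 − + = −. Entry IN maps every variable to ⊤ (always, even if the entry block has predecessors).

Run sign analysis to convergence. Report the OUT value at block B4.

Fixpoint table:
  B0:   IN=(all ⊤)   OUT=(all ⊤)
  B1:   IN=(all ⊤)   OUT=(all ⊤)
  B2:   IN=(all ⊤)   OUT={a:+; rest ⊤}
  B3:   IN={a:+; rest ⊤}   OUT={a:+; rest ⊤}
  B4:   IN={a:+; rest ⊤}   OUT={a:+, d:-; rest ⊤}
  B5:   IN={a:+, d:-; rest ⊤}   OUT={a:+, d:+, e:+; rest ⊤}

Merge at B4: IN[B4] = OUT[B3] = {a: +, b: ⊤, c: ⊤, d: ⊤, e: ⊤, f: ⊤}
Applying B4's transfer function to that IN value gives OUT[B4] (row B4 above).

Answer: {a: +, b: ⊤, c: ⊤, d: -, e: ⊤, f: ⊤}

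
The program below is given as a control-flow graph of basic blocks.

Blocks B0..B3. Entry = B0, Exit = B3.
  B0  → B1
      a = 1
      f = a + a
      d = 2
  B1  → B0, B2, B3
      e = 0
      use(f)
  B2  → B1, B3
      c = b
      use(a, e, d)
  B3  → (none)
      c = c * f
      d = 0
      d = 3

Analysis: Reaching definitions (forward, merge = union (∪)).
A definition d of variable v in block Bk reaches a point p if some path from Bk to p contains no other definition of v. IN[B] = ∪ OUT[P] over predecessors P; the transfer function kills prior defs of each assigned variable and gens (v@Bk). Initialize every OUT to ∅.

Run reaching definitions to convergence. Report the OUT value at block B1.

Converged values:
  B0:  IN={a@B0, c@B2, d@B0, e@B1, f@B0}  OUT={a@B0, c@B2, d@B0, e@B1, f@B0}
  B1:  IN={a@B0, c@B2, d@B0, e@B1, f@B0}  OUT={a@B0, c@B2, d@B0, e@B1, f@B0}
  B2:  IN={a@B0, c@B2, d@B0, e@B1, f@B0}  OUT={a@B0, c@B2, d@B0, e@B1, f@B0}
  B3:  IN={a@B0, c@B2, d@B0, e@B1, f@B0}  OUT={a@B0, c@B3, d@B3, e@B1, f@B0}

Merge at B1: IN[B1] = OUT[B0] ⊔ OUT[B2] = {a@B0, c@B2, d@B0, e@B1, f@B0}
Applying B1's transfer function to that IN value gives OUT[B1] (row B1 above).

Answer: {a@B0, c@B2, d@B0, e@B1, f@B0}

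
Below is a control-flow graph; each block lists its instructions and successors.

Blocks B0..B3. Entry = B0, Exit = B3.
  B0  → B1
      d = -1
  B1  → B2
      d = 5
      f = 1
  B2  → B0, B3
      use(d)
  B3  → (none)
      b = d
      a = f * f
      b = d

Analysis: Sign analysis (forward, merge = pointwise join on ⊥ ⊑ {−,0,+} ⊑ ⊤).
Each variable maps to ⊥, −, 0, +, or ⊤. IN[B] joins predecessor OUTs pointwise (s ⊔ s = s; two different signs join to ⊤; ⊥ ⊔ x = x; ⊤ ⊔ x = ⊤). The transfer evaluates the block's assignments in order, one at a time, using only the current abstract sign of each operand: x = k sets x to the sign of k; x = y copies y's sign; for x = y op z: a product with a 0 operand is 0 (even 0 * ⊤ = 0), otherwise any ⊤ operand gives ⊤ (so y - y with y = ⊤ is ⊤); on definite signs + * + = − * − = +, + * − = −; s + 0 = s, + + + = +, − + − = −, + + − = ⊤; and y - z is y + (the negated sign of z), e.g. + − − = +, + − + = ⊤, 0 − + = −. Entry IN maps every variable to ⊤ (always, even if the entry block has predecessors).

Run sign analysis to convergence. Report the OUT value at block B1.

Converged values:
  B0:   IN=(all ⊤)   OUT={d:-; rest ⊤}
  B1:   IN={d:-; rest ⊤}   OUT={d:+, f:+; rest ⊤}
  B2:   IN={d:+, f:+; rest ⊤}   OUT={d:+, f:+; rest ⊤}
  B3:   IN={d:+, f:+; rest ⊤}   OUT={a:+, b:+, d:+, f:+; rest ⊤}

Merge at B1: IN[B1] = OUT[B0] = {a: ⊤, b: ⊤, c: ⊤, d: -, e: ⊤, f: ⊤}
Applying B1's transfer function to that IN value gives OUT[B1] (row B1 above).

Answer: {a: ⊤, b: ⊤, c: ⊤, d: +, e: ⊤, f: +}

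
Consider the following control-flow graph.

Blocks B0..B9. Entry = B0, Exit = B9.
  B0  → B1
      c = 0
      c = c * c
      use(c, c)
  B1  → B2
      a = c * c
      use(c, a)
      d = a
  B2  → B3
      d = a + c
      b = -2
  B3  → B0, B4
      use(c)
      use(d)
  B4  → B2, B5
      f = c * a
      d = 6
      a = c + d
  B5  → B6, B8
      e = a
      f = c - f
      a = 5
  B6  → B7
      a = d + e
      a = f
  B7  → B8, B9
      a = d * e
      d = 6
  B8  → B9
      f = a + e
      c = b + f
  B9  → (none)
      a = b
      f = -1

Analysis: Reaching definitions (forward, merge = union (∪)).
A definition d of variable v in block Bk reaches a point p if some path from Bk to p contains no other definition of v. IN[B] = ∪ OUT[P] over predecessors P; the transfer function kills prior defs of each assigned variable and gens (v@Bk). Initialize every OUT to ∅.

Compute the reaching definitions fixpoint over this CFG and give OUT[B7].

Converged values:
  B0:  IN={a@B1, a@B4, b@B2, c@B0, d@B2, f@B4}  OUT={a@B1, a@B4, b@B2, c@B0, d@B2, f@B4}
  B1:  IN={a@B1, a@B4, b@B2, c@B0, d@B2, f@B4}  OUT={a@B1, b@B2, c@B0, d@B1, f@B4}
  B2:  IN={a@B1, a@B4, b@B2, c@B0, d@B1, d@B4, f@B4}  OUT={a@B1, a@B4, b@B2, c@B0, d@B2, f@B4}
  B3:  IN={a@B1, a@B4, b@B2, c@B0, d@B2, f@B4}  OUT={a@B1, a@B4, b@B2, c@B0, d@B2, f@B4}
  B4:  IN={a@B1, a@B4, b@B2, c@B0, d@B2, f@B4}  OUT={a@B4, b@B2, c@B0, d@B4, f@B4}
  B5:  IN={a@B4, b@B2, c@B0, d@B4, f@B4}  OUT={a@B5, b@B2, c@B0, d@B4, e@B5, f@B5}
  B6:  IN={a@B5, b@B2, c@B0, d@B4, e@B5, f@B5}  OUT={a@B6, b@B2, c@B0, d@B4, e@B5, f@B5}
  B7:  IN={a@B6, b@B2, c@B0, d@B4, e@B5, f@B5}  OUT={a@B7, b@B2, c@B0, d@B7, e@B5, f@B5}
  B8:  IN={a@B5, a@B7, b@B2, c@B0, d@B4, d@B7, e@B5, f@B5}  OUT={a@B5, a@B7, b@B2, c@B8, d@B4, d@B7, e@B5, f@B8}
  B9:  IN={a@B5, a@B7, b@B2, c@B0, c@B8, d@B4, d@B7, e@B5, f@B5, f@B8}  OUT={a@B9, b@B2, c@B0, c@B8, d@B4, d@B7, e@B5, f@B9}

Merge at B7: IN[B7] = OUT[B6] = {a@B6, b@B2, c@B0, d@B4, e@B5, f@B5}
Applying B7's transfer function to that IN value gives OUT[B7] (row B7 above).

Answer: {a@B7, b@B2, c@B0, d@B7, e@B5, f@B5}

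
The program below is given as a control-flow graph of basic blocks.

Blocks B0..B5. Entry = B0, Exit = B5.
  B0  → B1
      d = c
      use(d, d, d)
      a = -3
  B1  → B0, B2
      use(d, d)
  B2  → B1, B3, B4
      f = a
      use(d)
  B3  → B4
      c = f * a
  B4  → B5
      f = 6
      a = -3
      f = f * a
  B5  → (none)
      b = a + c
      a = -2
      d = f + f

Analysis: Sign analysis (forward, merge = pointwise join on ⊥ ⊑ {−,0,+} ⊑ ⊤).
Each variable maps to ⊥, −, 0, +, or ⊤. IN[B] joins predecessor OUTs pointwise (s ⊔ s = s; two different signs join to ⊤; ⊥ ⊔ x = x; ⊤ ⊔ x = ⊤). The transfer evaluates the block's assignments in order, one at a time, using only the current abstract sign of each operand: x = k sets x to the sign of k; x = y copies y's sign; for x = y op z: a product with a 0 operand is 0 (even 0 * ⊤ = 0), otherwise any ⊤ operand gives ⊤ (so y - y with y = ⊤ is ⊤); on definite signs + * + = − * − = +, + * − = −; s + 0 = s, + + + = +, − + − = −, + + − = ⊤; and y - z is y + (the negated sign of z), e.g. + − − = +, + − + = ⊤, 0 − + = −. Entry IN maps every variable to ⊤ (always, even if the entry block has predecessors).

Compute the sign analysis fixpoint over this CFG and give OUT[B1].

Converged values:
  B0: | IN=(all ⊤) | OUT={a:-; rest ⊤}
  B1: | IN={a:-; rest ⊤} | OUT={a:-; rest ⊤}
  B2: | IN={a:-; rest ⊤} | OUT={a:-, f:-; rest ⊤}
  B3: | IN={a:-, f:-; rest ⊤} | OUT={a:-, c:+, f:-; rest ⊤}
  B4: | IN={a:-, f:-; rest ⊤} | OUT={a:-, f:-; rest ⊤}
  B5: | IN={a:-, f:-; rest ⊤} | OUT={a:-, d:-, f:-; rest ⊤}

Merge at B1: IN[B1] = OUT[B0] ⊔ OUT[B2] = {a: -, b: ⊤, c: ⊤, d: ⊤, e: ⊤, f: ⊤}
Applying B1's transfer function to that IN value gives OUT[B1] (row B1 above).

Answer: {a: -, b: ⊤, c: ⊤, d: ⊤, e: ⊤, f: ⊤}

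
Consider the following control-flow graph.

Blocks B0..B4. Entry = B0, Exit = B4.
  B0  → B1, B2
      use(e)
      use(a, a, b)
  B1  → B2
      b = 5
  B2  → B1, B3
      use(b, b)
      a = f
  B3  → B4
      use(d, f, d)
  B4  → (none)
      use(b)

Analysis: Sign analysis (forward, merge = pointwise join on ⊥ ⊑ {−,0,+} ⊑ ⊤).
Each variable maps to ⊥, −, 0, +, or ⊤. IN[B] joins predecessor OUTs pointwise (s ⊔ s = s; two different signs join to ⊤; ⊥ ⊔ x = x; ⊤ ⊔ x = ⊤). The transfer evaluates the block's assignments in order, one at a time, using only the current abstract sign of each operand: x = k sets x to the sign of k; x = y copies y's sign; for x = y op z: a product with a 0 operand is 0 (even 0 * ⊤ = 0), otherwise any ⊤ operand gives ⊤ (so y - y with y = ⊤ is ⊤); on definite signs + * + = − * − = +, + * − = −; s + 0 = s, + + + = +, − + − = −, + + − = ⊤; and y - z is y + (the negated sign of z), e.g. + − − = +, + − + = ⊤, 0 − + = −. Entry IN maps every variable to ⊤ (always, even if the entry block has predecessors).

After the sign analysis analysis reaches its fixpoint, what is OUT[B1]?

Fixpoint table:
  B0:   IN=(all ⊤)   OUT=(all ⊤)
  B1:   IN=(all ⊤)   OUT={b:+; rest ⊤}
  B2:   IN=(all ⊤)   OUT=(all ⊤)
  B3:   IN=(all ⊤)   OUT=(all ⊤)
  B4:   IN=(all ⊤)   OUT=(all ⊤)

Merge at B1: IN[B1] = OUT[B0] ⊔ OUT[B2] = {a: ⊤, b: ⊤, c: ⊤, d: ⊤, e: ⊤, f: ⊤}
Applying B1's transfer function to that IN value gives OUT[B1] (row B1 above).

Answer: {a: ⊤, b: +, c: ⊤, d: ⊤, e: ⊤, f: ⊤}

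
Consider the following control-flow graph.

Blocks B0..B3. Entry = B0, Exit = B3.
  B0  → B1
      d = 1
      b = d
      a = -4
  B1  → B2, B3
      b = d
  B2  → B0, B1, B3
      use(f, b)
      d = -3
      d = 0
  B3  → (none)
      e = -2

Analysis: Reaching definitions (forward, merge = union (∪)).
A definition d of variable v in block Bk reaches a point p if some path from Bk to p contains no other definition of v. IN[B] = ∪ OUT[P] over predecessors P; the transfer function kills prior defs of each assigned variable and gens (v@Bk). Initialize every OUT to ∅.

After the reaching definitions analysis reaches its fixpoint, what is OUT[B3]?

Per-block solution:
  B0:  IN={a@B0, b@B1, d@B2}  OUT={a@B0, b@B0, d@B0}
  B1:  IN={a@B0, b@B0, b@B1, d@B0, d@B2}  OUT={a@B0, b@B1, d@B0, d@B2}
  B2:  IN={a@B0, b@B1, d@B0, d@B2}  OUT={a@B0, b@B1, d@B2}
  B3:  IN={a@B0, b@B1, d@B0, d@B2}  OUT={a@B0, b@B1, d@B0, d@B2, e@B3}

Merge at B3: IN[B3] = OUT[B1] ⊔ OUT[B2] = {a@B0, b@B1, d@B0, d@B2}
Applying B3's transfer function to that IN value gives OUT[B3] (row B3 above).

Answer: {a@B0, b@B1, d@B0, d@B2, e@B3}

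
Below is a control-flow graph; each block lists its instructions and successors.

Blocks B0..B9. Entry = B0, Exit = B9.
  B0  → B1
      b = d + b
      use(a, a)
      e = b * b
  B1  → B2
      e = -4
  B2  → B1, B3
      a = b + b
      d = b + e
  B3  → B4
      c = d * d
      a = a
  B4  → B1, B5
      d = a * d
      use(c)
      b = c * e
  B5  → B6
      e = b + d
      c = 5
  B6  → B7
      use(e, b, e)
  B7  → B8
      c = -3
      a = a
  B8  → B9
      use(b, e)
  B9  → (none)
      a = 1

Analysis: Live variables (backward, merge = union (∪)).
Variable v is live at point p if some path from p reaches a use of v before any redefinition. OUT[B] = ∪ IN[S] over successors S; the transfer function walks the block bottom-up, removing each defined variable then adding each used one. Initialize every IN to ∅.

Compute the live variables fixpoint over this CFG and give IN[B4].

Answer: {a, c, d, e}

Trace:
Per-block solution:
  B0:  IN={a, b, d}  OUT={b}
  B1:  IN={b}  OUT={b, e}
  B2:  IN={b, e}  OUT={a, b, d, e}
  B3:  IN={a, d, e}  OUT={a, c, d, e}
  B4:  IN={a, c, d, e}  OUT={a, b, d}
  B5:  IN={a, b, d}  OUT={a, b, e}
  B6:  IN={a, b, e}  OUT={a, b, e}
  B7:  IN={a, b, e}  OUT={b, e}
  B8:  IN={b, e}  OUT={}
  B9:  IN={}  OUT={}

Merge at B4: OUT[B4] = IN[B1] ⊔ IN[B5] = {a, b, d}
Applying B4's transfer function to that OUT value gives IN[B4] (row B4 above).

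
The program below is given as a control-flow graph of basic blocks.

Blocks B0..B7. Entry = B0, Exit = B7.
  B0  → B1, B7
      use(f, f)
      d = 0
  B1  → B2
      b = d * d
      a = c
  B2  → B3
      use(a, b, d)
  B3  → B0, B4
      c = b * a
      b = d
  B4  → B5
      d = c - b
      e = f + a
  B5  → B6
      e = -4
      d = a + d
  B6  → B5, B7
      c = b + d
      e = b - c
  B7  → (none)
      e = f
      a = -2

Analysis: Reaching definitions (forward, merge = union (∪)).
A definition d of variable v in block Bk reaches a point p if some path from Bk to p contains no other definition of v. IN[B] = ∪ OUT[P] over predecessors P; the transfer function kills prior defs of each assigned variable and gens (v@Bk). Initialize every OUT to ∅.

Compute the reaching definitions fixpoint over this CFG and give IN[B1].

Converged values:
  B0:  IN={a@B1, b@B3, c@B3, d@B0}  OUT={a@B1, b@B3, c@B3, d@B0}
  B1:  IN={a@B1, b@B3, c@B3, d@B0}  OUT={a@B1, b@B1, c@B3, d@B0}
  B2:  IN={a@B1, b@B1, c@B3, d@B0}  OUT={a@B1, b@B1, c@B3, d@B0}
  B3:  IN={a@B1, b@B1, c@B3, d@B0}  OUT={a@B1, b@B3, c@B3, d@B0}
  B4:  IN={a@B1, b@B3, c@B3, d@B0}  OUT={a@B1, b@B3, c@B3, d@B4, e@B4}
  B5:  IN={a@B1, b@B3, c@B3, c@B6, d@B4, d@B5, e@B4, e@B6}  OUT={a@B1, b@B3, c@B3, c@B6, d@B5, e@B5}
  B6:  IN={a@B1, b@B3, c@B3, c@B6, d@B5, e@B5}  OUT={a@B1, b@B3, c@B6, d@B5, e@B6}
  B7:  IN={a@B1, b@B3, c@B3, c@B6, d@B0, d@B5, e@B6}  OUT={a@B7, b@B3, c@B3, c@B6, d@B0, d@B5, e@B7}

Merge at B1: IN[B1] = OUT[B0] = {a@B1, b@B3, c@B3, d@B0}

Answer: {a@B1, b@B3, c@B3, d@B0}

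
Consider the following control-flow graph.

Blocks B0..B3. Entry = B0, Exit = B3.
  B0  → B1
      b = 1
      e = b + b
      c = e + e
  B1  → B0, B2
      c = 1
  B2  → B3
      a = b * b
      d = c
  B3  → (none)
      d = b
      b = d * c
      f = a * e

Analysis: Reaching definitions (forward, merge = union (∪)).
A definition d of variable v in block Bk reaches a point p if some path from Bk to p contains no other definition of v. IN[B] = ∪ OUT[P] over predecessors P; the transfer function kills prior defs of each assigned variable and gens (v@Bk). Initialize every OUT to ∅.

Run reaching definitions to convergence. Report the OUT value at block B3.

Answer: {a@B2, b@B3, c@B1, d@B3, e@B0, f@B3}

Working:
Fixpoint table:
  B0:   IN={b@B0, c@B1, e@B0}   OUT={b@B0, c@B0, e@B0}
  B1:   IN={b@B0, c@B0, e@B0}   OUT={b@B0, c@B1, e@B0}
  B2:   IN={b@B0, c@B1, e@B0}   OUT={a@B2, b@B0, c@B1, d@B2, e@B0}
  B3:   IN={a@B2, b@B0, c@B1, d@B2, e@B0}   OUT={a@B2, b@B3, c@B1, d@B3, e@B0, f@B3}

Merge at B3: IN[B3] = OUT[B2] = {a@B2, b@B0, c@B1, d@B2, e@B0}
Applying B3's transfer function to that IN value gives OUT[B3] (row B3 above).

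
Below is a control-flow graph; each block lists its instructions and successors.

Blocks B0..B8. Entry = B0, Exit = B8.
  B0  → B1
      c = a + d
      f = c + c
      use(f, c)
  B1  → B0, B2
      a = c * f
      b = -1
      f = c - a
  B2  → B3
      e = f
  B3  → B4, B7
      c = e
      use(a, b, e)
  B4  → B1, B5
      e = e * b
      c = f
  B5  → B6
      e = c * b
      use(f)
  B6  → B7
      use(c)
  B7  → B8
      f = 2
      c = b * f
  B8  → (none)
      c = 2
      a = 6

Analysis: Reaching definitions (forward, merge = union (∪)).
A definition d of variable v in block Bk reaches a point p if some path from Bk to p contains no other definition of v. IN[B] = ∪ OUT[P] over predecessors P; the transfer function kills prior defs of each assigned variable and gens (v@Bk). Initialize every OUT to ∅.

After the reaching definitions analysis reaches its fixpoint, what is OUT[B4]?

Per-block solution:
  B0:  IN={a@B1, b@B1, c@B0, c@B4, e@B4, f@B1}  OUT={a@B1, b@B1, c@B0, e@B4, f@B0}
  B1:  IN={a@B1, b@B1, c@B0, c@B4, e@B4, f@B0, f@B1}  OUT={a@B1, b@B1, c@B0, c@B4, e@B4, f@B1}
  B2:  IN={a@B1, b@B1, c@B0, c@B4, e@B4, f@B1}  OUT={a@B1, b@B1, c@B0, c@B4, e@B2, f@B1}
  B3:  IN={a@B1, b@B1, c@B0, c@B4, e@B2, f@B1}  OUT={a@B1, b@B1, c@B3, e@B2, f@B1}
  B4:  IN={a@B1, b@B1, c@B3, e@B2, f@B1}  OUT={a@B1, b@B1, c@B4, e@B4, f@B1}
  B5:  IN={a@B1, b@B1, c@B4, e@B4, f@B1}  OUT={a@B1, b@B1, c@B4, e@B5, f@B1}
  B6:  IN={a@B1, b@B1, c@B4, e@B5, f@B1}  OUT={a@B1, b@B1, c@B4, e@B5, f@B1}
  B7:  IN={a@B1, b@B1, c@B3, c@B4, e@B2, e@B5, f@B1}  OUT={a@B1, b@B1, c@B7, e@B2, e@B5, f@B7}
  B8:  IN={a@B1, b@B1, c@B7, e@B2, e@B5, f@B7}  OUT={a@B8, b@B1, c@B8, e@B2, e@B5, f@B7}

Merge at B4: IN[B4] = OUT[B3] = {a@B1, b@B1, c@B3, e@B2, f@B1}
Applying B4's transfer function to that IN value gives OUT[B4] (row B4 above).

Answer: {a@B1, b@B1, c@B4, e@B4, f@B1}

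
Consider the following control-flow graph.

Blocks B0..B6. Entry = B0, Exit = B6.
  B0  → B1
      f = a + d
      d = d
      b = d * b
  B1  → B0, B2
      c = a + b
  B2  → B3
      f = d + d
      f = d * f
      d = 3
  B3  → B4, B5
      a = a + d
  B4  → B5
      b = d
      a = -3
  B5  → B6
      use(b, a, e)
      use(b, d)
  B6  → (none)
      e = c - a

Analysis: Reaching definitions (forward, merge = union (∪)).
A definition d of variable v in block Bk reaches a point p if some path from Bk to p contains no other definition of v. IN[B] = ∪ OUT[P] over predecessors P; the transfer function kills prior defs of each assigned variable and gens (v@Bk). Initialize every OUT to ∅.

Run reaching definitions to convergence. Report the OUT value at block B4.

Answer: {a@B4, b@B4, c@B1, d@B2, f@B2}

Derivation:
Converged values:
  B0:   IN={b@B0, c@B1, d@B0, f@B0}   OUT={b@B0, c@B1, d@B0, f@B0}
  B1:   IN={b@B0, c@B1, d@B0, f@B0}   OUT={b@B0, c@B1, d@B0, f@B0}
  B2:   IN={b@B0, c@B1, d@B0, f@B0}   OUT={b@B0, c@B1, d@B2, f@B2}
  B3:   IN={b@B0, c@B1, d@B2, f@B2}   OUT={a@B3, b@B0, c@B1, d@B2, f@B2}
  B4:   IN={a@B3, b@B0, c@B1, d@B2, f@B2}   OUT={a@B4, b@B4, c@B1, d@B2, f@B2}
  B5:   IN={a@B3, a@B4, b@B0, b@B4, c@B1, d@B2, f@B2}   OUT={a@B3, a@B4, b@B0, b@B4, c@B1, d@B2, f@B2}
  B6:   IN={a@B3, a@B4, b@B0, b@B4, c@B1, d@B2, f@B2}   OUT={a@B3, a@B4, b@B0, b@B4, c@B1, d@B2, e@B6, f@B2}

Merge at B4: IN[B4] = OUT[B3] = {a@B3, b@B0, c@B1, d@B2, f@B2}
Applying B4's transfer function to that IN value gives OUT[B4] (row B4 above).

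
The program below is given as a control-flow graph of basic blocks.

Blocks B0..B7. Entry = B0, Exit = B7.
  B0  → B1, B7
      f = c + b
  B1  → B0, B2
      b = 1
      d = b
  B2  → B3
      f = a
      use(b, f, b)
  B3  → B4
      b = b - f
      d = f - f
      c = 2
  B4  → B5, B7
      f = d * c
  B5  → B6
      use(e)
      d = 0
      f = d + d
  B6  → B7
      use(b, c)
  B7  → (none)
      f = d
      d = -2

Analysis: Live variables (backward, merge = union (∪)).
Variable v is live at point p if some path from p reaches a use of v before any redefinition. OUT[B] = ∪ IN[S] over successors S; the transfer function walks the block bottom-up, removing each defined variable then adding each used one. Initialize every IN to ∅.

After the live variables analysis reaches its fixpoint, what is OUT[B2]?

Converged values:
  B0:  IN={a, b, c, d, e}  OUT={a, c, d, e}
  B1:  IN={a, c, e}  OUT={a, b, c, d, e}
  B2:  IN={a, b, e}  OUT={b, e, f}
  B3:  IN={b, e, f}  OUT={b, c, d, e}
  B4:  IN={b, c, d, e}  OUT={b, c, d, e}
  B5:  IN={b, c, e}  OUT={b, c, d}
  B6:  IN={b, c, d}  OUT={d}
  B7:  IN={d}  OUT={}

Merge at B2: OUT[B2] = IN[B3] = {b, e, f}

Answer: {b, e, f}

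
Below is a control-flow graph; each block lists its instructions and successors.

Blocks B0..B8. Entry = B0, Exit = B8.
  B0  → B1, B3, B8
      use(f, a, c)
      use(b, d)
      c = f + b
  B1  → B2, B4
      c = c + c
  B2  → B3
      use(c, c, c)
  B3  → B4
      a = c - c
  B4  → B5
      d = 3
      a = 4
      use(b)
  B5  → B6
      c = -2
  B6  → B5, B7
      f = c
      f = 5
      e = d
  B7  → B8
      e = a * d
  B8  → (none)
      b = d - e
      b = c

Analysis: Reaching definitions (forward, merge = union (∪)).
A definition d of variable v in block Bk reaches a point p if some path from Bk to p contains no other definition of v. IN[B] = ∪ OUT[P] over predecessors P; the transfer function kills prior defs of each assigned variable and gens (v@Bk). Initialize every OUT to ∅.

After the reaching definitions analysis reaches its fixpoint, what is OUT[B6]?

Answer: {a@B4, c@B5, d@B4, e@B6, f@B6}

Working:
Converged values:
  B0: | IN={} | OUT={c@B0}
  B1: | IN={c@B0} | OUT={c@B1}
  B2: | IN={c@B1} | OUT={c@B1}
  B3: | IN={c@B0, c@B1} | OUT={a@B3, c@B0, c@B1}
  B4: | IN={a@B3, c@B0, c@B1} | OUT={a@B4, c@B0, c@B1, d@B4}
  B5: | IN={a@B4, c@B0, c@B1, c@B5, d@B4, e@B6, f@B6} | OUT={a@B4, c@B5, d@B4, e@B6, f@B6}
  B6: | IN={a@B4, c@B5, d@B4, e@B6, f@B6} | OUT={a@B4, c@B5, d@B4, e@B6, f@B6}
  B7: | IN={a@B4, c@B5, d@B4, e@B6, f@B6} | OUT={a@B4, c@B5, d@B4, e@B7, f@B6}
  B8: | IN={a@B4, c@B0, c@B5, d@B4, e@B7, f@B6} | OUT={a@B4, b@B8, c@B0, c@B5, d@B4, e@B7, f@B6}

Merge at B6: IN[B6] = OUT[B5] = {a@B4, c@B5, d@B4, e@B6, f@B6}
Applying B6's transfer function to that IN value gives OUT[B6] (row B6 above).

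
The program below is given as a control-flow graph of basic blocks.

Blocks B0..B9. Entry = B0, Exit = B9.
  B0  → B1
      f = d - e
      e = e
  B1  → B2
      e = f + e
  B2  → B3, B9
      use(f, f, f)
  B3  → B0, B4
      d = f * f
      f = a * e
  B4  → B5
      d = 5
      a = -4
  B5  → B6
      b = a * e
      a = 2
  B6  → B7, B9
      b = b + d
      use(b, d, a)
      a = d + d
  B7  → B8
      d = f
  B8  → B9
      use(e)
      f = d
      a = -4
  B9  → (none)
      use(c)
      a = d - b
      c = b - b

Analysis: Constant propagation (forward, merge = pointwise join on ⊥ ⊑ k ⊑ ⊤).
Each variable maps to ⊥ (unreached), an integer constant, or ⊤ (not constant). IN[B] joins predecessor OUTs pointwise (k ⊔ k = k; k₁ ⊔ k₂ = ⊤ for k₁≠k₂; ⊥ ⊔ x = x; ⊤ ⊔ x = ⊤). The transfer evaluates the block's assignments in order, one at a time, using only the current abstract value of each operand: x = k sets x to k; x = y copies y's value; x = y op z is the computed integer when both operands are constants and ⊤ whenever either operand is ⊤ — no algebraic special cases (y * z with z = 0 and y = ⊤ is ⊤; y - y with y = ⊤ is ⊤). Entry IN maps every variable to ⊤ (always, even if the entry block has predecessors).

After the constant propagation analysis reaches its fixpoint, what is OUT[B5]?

Answer: {a: 2, b: ⊤, c: ⊤, d: 5, e: ⊤, f: ⊤}

Derivation:
Fixpoint table:
  B0:  IN=(all ⊤)  OUT=(all ⊤)
  B1:  IN=(all ⊤)  OUT=(all ⊤)
  B2:  IN=(all ⊤)  OUT=(all ⊤)
  B3:  IN=(all ⊤)  OUT=(all ⊤)
  B4:  IN=(all ⊤)  OUT={a:-4, d:5; rest ⊤}
  B5:  IN={a:-4, d:5; rest ⊤}  OUT={a:2, d:5; rest ⊤}
  B6:  IN={a:2, d:5; rest ⊤}  OUT={a:10, d:5; rest ⊤}
  B7:  IN={a:10, d:5; rest ⊤}  OUT={a:10; rest ⊤}
  B8:  IN={a:10; rest ⊤}  OUT={a:-4; rest ⊤}
  B9:  IN=(all ⊤)  OUT=(all ⊤)

Merge at B5: IN[B5] = OUT[B4] = {a: -4, b: ⊤, c: ⊤, d: 5, e: ⊤, f: ⊤}
Applying B5's transfer function to that IN value gives OUT[B5] (row B5 above).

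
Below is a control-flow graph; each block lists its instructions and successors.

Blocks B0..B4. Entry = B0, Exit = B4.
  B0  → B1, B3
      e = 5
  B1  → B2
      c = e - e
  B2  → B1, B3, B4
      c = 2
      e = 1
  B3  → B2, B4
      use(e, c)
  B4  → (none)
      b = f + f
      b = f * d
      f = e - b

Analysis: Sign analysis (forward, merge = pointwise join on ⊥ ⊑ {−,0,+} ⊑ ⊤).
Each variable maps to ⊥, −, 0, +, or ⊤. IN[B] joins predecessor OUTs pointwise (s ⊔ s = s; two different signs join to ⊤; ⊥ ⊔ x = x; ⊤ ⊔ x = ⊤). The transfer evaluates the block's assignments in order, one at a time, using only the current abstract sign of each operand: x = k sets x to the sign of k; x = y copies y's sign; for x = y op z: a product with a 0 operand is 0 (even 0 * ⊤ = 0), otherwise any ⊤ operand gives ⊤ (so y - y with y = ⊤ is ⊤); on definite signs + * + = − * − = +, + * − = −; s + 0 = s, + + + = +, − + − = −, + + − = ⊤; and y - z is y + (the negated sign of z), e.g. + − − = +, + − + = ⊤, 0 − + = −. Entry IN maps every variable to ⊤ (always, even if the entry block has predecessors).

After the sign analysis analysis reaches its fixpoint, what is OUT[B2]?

Per-block solution:
  B0:   IN=(all ⊤)   OUT={e:+; rest ⊤}
  B1:   IN={e:+; rest ⊤}   OUT={e:+; rest ⊤}
  B2:   IN={e:+; rest ⊤}   OUT={c:+, e:+; rest ⊤}
  B3:   IN={e:+; rest ⊤}   OUT={e:+; rest ⊤}
  B4:   IN={e:+; rest ⊤}   OUT={e:+; rest ⊤}

Merge at B2: IN[B2] = OUT[B1] ⊔ OUT[B3] = {a: ⊤, b: ⊤, c: ⊤, d: ⊤, e: +, f: ⊤}
Applying B2's transfer function to that IN value gives OUT[B2] (row B2 above).

Answer: {a: ⊤, b: ⊤, c: +, d: ⊤, e: +, f: ⊤}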